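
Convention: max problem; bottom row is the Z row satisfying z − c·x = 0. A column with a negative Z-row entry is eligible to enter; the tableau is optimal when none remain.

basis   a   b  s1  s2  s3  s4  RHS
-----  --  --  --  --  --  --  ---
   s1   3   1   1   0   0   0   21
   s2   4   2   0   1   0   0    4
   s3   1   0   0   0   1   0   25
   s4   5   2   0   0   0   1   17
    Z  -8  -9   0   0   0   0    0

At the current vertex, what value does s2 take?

s2 is basic (row 2); its value is the RHS of that row, 4.

4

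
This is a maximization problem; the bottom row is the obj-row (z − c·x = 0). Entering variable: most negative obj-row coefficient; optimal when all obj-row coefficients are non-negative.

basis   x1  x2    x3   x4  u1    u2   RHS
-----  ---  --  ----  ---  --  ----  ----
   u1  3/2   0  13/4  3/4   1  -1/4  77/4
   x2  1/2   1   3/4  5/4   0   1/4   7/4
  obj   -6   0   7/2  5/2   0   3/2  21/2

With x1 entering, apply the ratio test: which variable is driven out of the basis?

x2

Column x1 entries and ratios — u1: (77/4)/(3/2) = 77/6; x2: (7/4)/(1/2) = 7/2.
Smallest ratio is 7/2 in the row of x2, so x2 leaves.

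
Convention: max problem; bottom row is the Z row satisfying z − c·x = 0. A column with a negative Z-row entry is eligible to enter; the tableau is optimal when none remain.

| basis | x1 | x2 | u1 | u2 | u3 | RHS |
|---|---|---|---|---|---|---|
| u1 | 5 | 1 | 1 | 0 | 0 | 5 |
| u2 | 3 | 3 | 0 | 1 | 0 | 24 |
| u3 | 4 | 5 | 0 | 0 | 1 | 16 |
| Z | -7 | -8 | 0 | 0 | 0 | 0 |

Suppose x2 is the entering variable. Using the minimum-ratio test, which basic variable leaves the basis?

u3

Column x2 entries and ratios — u1: 5/1 = 5; u2: 24/3 = 8; u3: 16/5 = 16/5.
Smallest ratio is 16/5 in the row of u3, so u3 leaves.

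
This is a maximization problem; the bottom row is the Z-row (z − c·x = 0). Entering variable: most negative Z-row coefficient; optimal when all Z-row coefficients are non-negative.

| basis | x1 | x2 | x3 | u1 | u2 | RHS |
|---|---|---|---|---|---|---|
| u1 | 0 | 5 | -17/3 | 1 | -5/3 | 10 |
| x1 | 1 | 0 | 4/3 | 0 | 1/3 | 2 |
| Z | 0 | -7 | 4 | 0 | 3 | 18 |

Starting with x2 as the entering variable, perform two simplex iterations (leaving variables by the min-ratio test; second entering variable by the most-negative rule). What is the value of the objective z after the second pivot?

Ratio test on column x2 — row 1: 10/5 = 2; row 2: entry 0 ≤ 0. Minimum is 2 at row 1 (u1 leaves); pivot element 5.
Pivot on row 1; the Z-row RHS becomes 18 − (-7)·2 = 32.
Next entering variable (most negative Z-row entry -59/15): x3.
Ratio test on column x3 — row 1: entry -17/15 ≤ 0; row 2: 2/(4/3) = 3/2. Minimum is 3/2 at row 2 (x1 leaves); pivot element 4/3.
After the second pivot the Z-row RHS is 32 − (-59/15)·(3/2) = 379/10.

379/10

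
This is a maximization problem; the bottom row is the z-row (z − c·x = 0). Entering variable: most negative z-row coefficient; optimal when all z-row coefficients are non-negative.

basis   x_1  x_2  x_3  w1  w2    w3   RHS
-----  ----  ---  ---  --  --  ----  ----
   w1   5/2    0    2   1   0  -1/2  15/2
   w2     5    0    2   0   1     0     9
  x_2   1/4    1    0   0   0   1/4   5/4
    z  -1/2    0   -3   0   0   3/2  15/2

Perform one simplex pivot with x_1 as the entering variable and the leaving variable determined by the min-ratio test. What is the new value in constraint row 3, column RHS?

4/5

Ratio test on column x_1 — row 1: (15/2)/(5/2) = 3; row 2: 9/5 = 9/5; row 3: (5/4)/(1/4) = 5. Minimum is 9/5 at row 2 (w2 leaves); pivot element 5.
Divide row 2 by 5; eliminate column x_1 from the other rows.
Row 3 update in column RHS: 5/4 − (1/4)·(9/5) = 4/5.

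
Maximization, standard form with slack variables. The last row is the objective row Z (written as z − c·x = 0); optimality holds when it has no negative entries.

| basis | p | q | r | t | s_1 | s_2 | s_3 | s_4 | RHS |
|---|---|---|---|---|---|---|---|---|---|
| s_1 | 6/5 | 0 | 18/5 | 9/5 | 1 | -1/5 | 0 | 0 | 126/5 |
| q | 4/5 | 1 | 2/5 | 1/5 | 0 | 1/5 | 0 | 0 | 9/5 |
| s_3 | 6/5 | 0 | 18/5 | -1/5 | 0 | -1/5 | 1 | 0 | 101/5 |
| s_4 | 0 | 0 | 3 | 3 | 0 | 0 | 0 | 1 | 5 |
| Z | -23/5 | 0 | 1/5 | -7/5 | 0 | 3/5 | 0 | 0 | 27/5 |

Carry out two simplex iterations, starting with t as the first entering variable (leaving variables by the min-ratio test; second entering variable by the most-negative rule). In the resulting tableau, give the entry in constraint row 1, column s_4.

Ratio test on column t — row 1: (126/5)/(9/5) = 14; row 2: (9/5)/(1/5) = 9; row 3: entry -1/5 ≤ 0; row 4: 5/3 = 5/3. Minimum is 5/3 at row 4 (s_4 leaves); pivot element 3.
Divide row 4 by 3; eliminate column t from the other rows.
Second iteration: most negative Z-row entry is -23/5 in column p, so p enters.
Ratio test on column p — row 1: (111/5)/(6/5) = 37/2; row 2: (22/15)/(4/5) = 11/6; row 3: (308/15)/(6/5) = 154/9; row 4: entry 0 ≤ 0. Minimum is 11/6 at row 2 (q leaves); pivot element 4/5.
Divide row 2 by 4/5; eliminate column p from the other rows.
After both pivots, the entry at constraint row 1, column s_4 is -1/2.

-1/2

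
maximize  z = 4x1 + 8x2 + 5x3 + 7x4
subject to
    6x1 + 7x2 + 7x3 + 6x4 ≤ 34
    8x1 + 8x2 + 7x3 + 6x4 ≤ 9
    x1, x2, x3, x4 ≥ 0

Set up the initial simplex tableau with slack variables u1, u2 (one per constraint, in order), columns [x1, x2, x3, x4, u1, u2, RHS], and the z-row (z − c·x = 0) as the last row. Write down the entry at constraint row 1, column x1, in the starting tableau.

6

Constraint 1 has coefficient 6 on x1.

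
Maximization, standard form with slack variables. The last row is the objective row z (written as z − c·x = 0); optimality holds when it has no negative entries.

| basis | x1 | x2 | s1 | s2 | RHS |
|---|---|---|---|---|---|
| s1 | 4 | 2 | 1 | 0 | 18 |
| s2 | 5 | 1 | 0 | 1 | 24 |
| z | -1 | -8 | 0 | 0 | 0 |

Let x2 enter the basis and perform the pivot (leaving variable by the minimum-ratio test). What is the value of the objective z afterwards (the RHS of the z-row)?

Ratio test on column x2 — row 1: 18/2 = 9; row 2: 24/1 = 24. Minimum is 9 at row 1 (s1 leaves); pivot element 2.
Pivot on row 1; the z-row RHS becomes 0 − (-8)·9 = 72.

72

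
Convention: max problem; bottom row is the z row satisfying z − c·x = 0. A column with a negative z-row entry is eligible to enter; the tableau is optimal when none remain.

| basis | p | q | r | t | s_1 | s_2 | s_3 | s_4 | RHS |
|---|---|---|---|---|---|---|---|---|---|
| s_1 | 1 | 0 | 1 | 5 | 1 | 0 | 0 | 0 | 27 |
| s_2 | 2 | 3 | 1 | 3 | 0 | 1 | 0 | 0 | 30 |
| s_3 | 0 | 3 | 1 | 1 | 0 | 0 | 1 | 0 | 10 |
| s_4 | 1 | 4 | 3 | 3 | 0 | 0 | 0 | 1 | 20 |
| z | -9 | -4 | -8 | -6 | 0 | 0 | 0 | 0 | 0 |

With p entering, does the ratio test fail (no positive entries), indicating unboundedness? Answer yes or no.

no

Column p has positive entries in row(s) 1, 2, 4, so the ratio test bounds it — not unbounded.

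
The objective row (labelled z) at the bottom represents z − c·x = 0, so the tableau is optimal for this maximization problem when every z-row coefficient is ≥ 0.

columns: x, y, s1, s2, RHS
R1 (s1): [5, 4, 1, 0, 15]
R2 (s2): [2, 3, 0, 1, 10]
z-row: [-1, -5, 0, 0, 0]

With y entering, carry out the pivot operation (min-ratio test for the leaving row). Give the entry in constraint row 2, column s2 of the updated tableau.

1/3

Ratio test on column y — row 1: 15/4 = 15/4; row 2: 10/3 = 10/3. Minimum is 10/3 at row 2 (s2 leaves); pivot element 3.
Divide row 2 by 3; eliminate column y from the other rows.
In the new row 2, the s2 entry is the old entry divided by the pivot: 1/3 = 1/3.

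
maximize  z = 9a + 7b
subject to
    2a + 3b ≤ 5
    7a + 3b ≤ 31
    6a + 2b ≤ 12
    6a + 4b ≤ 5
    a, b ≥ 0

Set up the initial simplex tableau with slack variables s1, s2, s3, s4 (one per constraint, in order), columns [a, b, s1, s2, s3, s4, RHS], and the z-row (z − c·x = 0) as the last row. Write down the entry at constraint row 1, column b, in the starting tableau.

3

Constraint 1 has coefficient 3 on b.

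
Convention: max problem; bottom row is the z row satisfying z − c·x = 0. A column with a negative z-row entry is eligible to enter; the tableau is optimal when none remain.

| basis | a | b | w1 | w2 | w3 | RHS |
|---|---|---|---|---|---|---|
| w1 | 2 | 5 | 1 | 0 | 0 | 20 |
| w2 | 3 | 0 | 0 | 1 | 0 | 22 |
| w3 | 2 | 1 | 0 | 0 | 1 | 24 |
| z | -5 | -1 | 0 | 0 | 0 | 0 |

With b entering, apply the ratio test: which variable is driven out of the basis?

w1

Column b entries and ratios — w1: 20/5 = 4; w2: 0 ≤ 0, skip; w3: 24/1 = 24.
Smallest ratio is 4 in the row of w1, so w1 leaves.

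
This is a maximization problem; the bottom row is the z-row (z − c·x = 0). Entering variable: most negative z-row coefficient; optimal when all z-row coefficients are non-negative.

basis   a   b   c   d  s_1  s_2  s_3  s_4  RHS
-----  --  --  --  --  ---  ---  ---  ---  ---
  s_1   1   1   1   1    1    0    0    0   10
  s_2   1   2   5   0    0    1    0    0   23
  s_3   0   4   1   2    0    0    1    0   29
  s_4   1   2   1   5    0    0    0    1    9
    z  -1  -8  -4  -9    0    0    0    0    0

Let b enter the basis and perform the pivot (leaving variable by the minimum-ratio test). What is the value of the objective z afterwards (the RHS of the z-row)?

36

Ratio test on column b — row 1: 10/1 = 10; row 2: 23/2 = 23/2; row 3: 29/4 = 29/4; row 4: 9/2 = 9/2. Minimum is 9/2 at row 4 (s_4 leaves); pivot element 2.
Pivot on row 4; the z-row RHS becomes 0 − (-8)·(9/2) = 36.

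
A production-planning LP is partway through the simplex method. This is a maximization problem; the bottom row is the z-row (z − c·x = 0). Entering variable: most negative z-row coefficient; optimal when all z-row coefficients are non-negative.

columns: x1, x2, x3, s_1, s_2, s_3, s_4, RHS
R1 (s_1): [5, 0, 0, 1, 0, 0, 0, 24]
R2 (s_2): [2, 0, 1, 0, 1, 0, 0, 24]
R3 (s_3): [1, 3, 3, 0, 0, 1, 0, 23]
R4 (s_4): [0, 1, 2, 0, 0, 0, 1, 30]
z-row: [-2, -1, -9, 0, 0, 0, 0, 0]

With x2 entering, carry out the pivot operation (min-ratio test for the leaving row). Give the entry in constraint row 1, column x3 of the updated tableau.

0

Ratio test on column x2 — row 1: entry 0 ≤ 0; row 2: entry 0 ≤ 0; row 3: 23/3 = 23/3; row 4: 30/1 = 30. Minimum is 23/3 at row 3 (s_3 leaves); pivot element 3.
Divide row 3 by 3; eliminate column x2 from the other rows.
Row 1 update in column x3: 0 − 0·1 = 0.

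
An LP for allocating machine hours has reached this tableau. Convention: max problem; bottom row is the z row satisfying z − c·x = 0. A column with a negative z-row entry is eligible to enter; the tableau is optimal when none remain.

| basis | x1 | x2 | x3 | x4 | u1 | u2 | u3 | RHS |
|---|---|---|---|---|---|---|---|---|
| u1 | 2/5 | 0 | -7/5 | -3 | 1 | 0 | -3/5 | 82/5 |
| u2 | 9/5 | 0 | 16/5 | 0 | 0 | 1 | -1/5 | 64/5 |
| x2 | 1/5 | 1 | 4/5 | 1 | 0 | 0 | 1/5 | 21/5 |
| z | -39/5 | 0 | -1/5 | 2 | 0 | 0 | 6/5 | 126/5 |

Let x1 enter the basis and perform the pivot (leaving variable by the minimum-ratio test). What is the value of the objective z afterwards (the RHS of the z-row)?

Ratio test on column x1 — row 1: (82/5)/(2/5) = 41; row 2: (64/5)/(9/5) = 64/9; row 3: (21/5)/(1/5) = 21. Minimum is 64/9 at row 2 (u2 leaves); pivot element 9/5.
Pivot on row 2; the z-row RHS becomes 126/5 − (-39/5)·(64/9) = 242/3.

242/3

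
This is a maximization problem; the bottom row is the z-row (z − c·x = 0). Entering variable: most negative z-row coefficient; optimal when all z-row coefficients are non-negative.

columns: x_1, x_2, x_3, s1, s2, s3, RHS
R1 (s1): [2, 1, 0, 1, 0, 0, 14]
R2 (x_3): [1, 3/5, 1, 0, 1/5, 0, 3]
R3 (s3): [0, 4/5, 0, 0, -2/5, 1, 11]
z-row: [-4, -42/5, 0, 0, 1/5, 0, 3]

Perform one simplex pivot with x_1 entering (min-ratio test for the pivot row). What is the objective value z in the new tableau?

15

Ratio test on column x_1 — row 1: 14/2 = 7; row 2: 3/1 = 3; row 3: entry 0 ≤ 0. Minimum is 3 at row 2 (x_3 leaves); pivot element 1.
Pivot on row 2; the z-row RHS becomes 3 − (-4)·3 = 15.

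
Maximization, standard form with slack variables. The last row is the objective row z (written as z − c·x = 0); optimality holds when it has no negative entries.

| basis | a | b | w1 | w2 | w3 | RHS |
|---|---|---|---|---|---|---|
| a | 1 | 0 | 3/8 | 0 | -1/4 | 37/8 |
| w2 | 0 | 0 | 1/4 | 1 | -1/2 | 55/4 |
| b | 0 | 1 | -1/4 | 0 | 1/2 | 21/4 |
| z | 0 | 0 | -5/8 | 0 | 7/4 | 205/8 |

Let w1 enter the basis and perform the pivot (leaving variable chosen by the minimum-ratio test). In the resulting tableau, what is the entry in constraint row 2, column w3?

-1/3

Ratio test on column w1 — row 1: (37/8)/(3/8) = 37/3; row 2: (55/4)/(1/4) = 55; row 3: entry -1/4 ≤ 0. Minimum is 37/3 at row 1 (a leaves); pivot element 3/8.
Divide row 1 by 3/8; eliminate column w1 from the other rows.
Row 2 update in column w3: -1/2 − (1/4)·(-2/3) = -1/3.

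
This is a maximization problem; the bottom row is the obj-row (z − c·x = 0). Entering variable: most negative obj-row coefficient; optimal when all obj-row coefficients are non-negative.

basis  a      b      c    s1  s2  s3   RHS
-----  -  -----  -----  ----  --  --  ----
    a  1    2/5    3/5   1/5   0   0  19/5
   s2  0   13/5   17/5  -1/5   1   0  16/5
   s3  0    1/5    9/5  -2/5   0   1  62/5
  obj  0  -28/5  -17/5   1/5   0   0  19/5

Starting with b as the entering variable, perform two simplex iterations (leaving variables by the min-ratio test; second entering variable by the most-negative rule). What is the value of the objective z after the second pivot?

Ratio test on column b — row 1: (19/5)/(2/5) = 19/2; row 2: (16/5)/(13/5) = 16/13; row 3: (62/5)/(1/5) = 62. Minimum is 16/13 at row 2 (s2 leaves); pivot element 13/5.
Pivot on row 2; the obj-row RHS becomes 19/5 − (-28/5)·(16/13) = 139/13.
Next entering variable (most negative obj-row entry -3/13): s1.
Ratio test on column s1 — row 1: (43/13)/(3/13) = 43/3; row 2: entry -1/13 ≤ 0; row 3: entry -5/13 ≤ 0. Minimum is 43/3 at row 1 (a leaves); pivot element 3/13.
After the second pivot the obj-row RHS is 139/13 − (-3/13)·(43/3) = 14.

14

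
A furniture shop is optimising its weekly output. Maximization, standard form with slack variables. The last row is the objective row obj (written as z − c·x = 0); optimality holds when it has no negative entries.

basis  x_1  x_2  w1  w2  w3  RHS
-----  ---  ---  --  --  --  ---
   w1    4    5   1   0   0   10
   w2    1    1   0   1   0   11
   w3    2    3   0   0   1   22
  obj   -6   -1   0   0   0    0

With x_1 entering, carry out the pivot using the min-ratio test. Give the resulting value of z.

15

Ratio test on column x_1 — row 1: 10/4 = 5/2; row 2: 11/1 = 11; row 3: 22/2 = 11. Minimum is 5/2 at row 1 (w1 leaves); pivot element 4.
Pivot on row 1; the obj-row RHS becomes 0 − (-6)·(5/2) = 15.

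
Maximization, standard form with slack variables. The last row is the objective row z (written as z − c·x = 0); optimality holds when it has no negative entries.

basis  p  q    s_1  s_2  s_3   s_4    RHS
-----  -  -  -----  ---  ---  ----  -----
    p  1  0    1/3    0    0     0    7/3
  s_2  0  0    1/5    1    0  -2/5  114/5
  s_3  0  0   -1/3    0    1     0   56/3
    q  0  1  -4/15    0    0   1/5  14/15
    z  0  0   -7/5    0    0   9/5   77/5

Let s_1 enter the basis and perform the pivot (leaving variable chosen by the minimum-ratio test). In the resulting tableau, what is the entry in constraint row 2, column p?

Ratio test on column s_1 — row 1: (7/3)/(1/3) = 7; row 2: (114/5)/(1/5) = 114; row 3: entry -1/3 ≤ 0; row 4: entry -4/15 ≤ 0. Minimum is 7 at row 1 (p leaves); pivot element 1/3.
Divide row 1 by 1/3; eliminate column s_1 from the other rows.
Row 2 update in column p: 0 − (1/5)·3 = -3/5.

-3/5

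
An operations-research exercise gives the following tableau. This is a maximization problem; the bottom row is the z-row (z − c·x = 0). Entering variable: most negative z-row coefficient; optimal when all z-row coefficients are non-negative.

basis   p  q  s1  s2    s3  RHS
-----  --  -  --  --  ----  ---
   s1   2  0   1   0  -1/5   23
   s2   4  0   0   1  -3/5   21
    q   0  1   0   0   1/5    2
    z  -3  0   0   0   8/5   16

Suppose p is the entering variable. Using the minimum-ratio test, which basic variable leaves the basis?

s2

Column p entries and ratios — s1: 23/2 = 23/2; s2: 21/4 = 21/4; q: 0 ≤ 0, skip.
Smallest ratio is 21/4 in the row of s2, so s2 leaves.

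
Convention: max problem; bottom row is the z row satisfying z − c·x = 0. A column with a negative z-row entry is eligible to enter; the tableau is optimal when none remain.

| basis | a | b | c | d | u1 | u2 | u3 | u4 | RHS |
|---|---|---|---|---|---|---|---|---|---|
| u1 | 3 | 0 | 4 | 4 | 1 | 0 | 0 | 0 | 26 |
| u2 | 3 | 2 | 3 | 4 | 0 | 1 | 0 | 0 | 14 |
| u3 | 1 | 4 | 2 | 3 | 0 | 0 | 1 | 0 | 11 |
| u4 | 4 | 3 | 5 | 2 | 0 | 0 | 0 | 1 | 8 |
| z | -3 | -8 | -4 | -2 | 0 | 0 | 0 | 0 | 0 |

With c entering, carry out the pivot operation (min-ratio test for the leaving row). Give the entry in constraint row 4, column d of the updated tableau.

2/5

Ratio test on column c — row 1: 26/4 = 13/2; row 2: 14/3 = 14/3; row 3: 11/2 = 11/2; row 4: 8/5 = 8/5. Minimum is 8/5 at row 4 (u4 leaves); pivot element 5.
Divide row 4 by 5; eliminate column c from the other rows.
In the new row 4, the d entry is the old entry divided by the pivot: 2/5 = 2/5.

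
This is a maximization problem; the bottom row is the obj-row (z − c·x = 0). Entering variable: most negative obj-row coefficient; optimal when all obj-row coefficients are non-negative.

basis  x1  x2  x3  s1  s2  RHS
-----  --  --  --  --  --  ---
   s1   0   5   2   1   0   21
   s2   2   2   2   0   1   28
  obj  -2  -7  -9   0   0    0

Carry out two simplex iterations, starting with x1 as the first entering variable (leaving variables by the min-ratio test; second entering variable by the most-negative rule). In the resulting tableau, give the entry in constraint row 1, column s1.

Ratio test on column x1 — row 1: entry 0 ≤ 0; row 2: 28/2 = 14. Minimum is 14 at row 2 (s2 leaves); pivot element 2.
Divide row 2 by 2; eliminate column x1 from the other rows.
Second iteration: most negative obj-row entry is -7 in column x3, so x3 enters.
Ratio test on column x3 — row 1: 21/2 = 21/2; row 2: 14/1 = 14. Minimum is 21/2 at row 1 (s1 leaves); pivot element 2.
Divide row 1 by 2; eliminate column x3 from the other rows.
After both pivots, the entry at constraint row 1, column s1 is 1/2.

1/2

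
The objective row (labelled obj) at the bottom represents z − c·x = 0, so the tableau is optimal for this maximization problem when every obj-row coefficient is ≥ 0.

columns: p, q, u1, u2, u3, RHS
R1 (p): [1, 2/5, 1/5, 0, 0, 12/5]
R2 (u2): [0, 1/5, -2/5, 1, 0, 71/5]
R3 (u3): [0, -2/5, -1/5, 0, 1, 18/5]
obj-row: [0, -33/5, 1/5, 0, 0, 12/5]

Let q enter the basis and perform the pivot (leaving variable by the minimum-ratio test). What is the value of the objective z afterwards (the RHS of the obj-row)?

42

Ratio test on column q — row 1: (12/5)/(2/5) = 6; row 2: (71/5)/(1/5) = 71; row 3: entry -2/5 ≤ 0. Minimum is 6 at row 1 (p leaves); pivot element 2/5.
Pivot on row 1; the obj-row RHS becomes 12/5 − (-33/5)·6 = 42.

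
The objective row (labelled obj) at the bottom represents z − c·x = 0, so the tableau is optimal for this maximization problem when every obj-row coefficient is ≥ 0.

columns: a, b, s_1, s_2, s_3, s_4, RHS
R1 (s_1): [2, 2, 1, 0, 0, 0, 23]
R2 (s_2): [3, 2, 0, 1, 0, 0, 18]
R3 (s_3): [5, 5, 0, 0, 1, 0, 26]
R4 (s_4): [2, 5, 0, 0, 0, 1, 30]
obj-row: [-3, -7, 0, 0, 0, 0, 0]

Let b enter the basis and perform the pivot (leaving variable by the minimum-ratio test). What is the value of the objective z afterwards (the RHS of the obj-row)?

Ratio test on column b — row 1: 23/2 = 23/2; row 2: 18/2 = 9; row 3: 26/5 = 26/5; row 4: 30/5 = 6. Minimum is 26/5 at row 3 (s_3 leaves); pivot element 5.
Pivot on row 3; the obj-row RHS becomes 0 − (-7)·(26/5) = 182/5.

182/5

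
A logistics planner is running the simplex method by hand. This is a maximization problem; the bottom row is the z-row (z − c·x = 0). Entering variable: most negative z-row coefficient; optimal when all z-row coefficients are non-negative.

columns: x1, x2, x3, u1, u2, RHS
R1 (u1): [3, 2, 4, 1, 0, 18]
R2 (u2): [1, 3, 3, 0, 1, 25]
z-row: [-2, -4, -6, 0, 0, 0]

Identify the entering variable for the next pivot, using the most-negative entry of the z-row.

x3

Negative z-row entries: x1: -2, x2: -4, x3: -6.
The most negative is -6 in column x3, so x3 enters.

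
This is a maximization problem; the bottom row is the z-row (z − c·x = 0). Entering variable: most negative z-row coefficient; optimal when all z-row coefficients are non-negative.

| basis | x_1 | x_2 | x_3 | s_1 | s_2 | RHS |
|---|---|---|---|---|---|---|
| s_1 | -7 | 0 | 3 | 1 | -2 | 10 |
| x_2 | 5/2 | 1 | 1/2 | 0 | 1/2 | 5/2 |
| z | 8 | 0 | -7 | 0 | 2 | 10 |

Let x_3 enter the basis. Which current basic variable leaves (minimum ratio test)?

Column x_3 entries and ratios — s_1: 10/3 = 10/3; x_2: (5/2)/(1/2) = 5.
Smallest ratio is 10/3 in the row of s_1, so s_1 leaves.

s_1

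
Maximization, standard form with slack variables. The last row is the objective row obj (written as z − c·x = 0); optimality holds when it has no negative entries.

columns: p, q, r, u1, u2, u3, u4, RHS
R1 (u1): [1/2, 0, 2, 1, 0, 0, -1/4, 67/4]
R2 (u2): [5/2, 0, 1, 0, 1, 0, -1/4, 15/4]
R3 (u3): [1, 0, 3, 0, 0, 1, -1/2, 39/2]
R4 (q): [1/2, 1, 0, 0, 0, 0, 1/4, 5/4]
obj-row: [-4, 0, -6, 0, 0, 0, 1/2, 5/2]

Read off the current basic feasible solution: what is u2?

u2 is basic (row 2); its value is the RHS of that row, 15/4.

15/4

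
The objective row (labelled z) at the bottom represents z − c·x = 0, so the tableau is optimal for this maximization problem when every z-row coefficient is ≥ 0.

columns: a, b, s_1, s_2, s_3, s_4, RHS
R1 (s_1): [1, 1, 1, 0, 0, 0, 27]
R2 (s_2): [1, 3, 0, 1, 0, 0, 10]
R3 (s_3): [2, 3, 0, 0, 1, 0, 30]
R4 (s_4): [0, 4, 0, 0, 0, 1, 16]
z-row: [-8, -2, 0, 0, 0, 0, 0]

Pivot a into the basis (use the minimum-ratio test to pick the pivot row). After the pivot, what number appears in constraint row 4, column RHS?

16

Ratio test on column a — row 1: 27/1 = 27; row 2: 10/1 = 10; row 3: 30/2 = 15; row 4: entry 0 ≤ 0. Minimum is 10 at row 2 (s_2 leaves); pivot element 1.
Divide row 2 by 1; eliminate column a from the other rows.
Row 4 update in column RHS: 16 − 0·10 = 16.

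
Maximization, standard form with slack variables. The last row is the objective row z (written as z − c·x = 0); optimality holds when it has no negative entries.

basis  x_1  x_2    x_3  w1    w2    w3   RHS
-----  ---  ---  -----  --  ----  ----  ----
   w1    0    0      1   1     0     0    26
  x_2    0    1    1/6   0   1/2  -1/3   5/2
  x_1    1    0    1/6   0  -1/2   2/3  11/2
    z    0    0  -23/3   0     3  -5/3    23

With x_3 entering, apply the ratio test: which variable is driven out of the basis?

Column x_3 entries and ratios — w1: 26/1 = 26; x_2: (5/2)/(1/6) = 15; x_1: (11/2)/(1/6) = 33.
Smallest ratio is 15 in the row of x_2, so x_2 leaves.

x_2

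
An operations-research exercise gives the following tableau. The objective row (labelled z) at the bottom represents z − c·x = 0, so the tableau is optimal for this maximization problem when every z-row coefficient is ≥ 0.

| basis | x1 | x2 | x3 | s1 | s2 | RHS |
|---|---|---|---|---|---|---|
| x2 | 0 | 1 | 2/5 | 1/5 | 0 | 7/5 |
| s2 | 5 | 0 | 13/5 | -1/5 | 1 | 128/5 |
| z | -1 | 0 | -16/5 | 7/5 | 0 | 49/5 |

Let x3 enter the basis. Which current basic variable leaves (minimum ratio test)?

Column x3 entries and ratios — x2: (7/5)/(2/5) = 7/2; s2: (128/5)/(13/5) = 128/13.
Smallest ratio is 7/2 in the row of x2, so x2 leaves.

x2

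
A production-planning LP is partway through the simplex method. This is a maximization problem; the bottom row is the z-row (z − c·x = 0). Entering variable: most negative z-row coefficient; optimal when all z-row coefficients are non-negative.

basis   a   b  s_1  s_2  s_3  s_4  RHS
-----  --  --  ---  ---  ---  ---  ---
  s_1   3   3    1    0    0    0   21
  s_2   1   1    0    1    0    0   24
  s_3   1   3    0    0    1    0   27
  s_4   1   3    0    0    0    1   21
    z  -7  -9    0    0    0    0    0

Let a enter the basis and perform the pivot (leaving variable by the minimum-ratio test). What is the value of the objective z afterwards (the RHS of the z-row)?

Ratio test on column a — row 1: 21/3 = 7; row 2: 24/1 = 24; row 3: 27/1 = 27; row 4: 21/1 = 21. Minimum is 7 at row 1 (s_1 leaves); pivot element 3.
Pivot on row 1; the z-row RHS becomes 0 − (-7)·7 = 49.

49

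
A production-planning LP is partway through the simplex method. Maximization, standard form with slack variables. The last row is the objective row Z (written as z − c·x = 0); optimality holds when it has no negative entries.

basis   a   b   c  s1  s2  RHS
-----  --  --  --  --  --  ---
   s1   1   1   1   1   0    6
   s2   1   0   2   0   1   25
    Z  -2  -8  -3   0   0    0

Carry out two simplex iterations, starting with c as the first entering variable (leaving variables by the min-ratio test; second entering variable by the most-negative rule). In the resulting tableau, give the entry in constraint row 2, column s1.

0

Ratio test on column c — row 1: 6/1 = 6; row 2: 25/2 = 25/2. Minimum is 6 at row 1 (s1 leaves); pivot element 1.
Divide row 1 by 1; eliminate column c from the other rows.
Second iteration: most negative Z-row entry is -5 in column b, so b enters.
Ratio test on column b — row 1: 6/1 = 6; row 2: entry -2 ≤ 0. Minimum is 6 at row 1 (c leaves); pivot element 1.
Divide row 1 by 1; eliminate column b from the other rows.
After both pivots, the entry at constraint row 2, column s1 is 0.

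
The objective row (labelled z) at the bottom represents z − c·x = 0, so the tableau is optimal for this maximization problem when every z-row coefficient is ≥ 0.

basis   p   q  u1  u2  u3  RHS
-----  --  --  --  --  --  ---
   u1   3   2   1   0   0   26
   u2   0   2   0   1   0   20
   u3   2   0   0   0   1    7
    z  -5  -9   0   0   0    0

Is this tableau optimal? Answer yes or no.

The z-row has a negative entry -9 in column q, so it is not optimal.

no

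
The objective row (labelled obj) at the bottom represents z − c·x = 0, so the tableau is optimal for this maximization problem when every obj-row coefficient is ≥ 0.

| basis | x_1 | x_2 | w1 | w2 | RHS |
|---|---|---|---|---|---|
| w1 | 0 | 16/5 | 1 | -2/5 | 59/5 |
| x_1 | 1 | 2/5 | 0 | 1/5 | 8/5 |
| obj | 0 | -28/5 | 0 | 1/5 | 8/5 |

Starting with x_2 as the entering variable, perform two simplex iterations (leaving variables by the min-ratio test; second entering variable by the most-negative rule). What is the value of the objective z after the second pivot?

Ratio test on column x_2 — row 1: (59/5)/(16/5) = 59/16; row 2: (8/5)/(2/5) = 4. Minimum is 59/16 at row 1 (w1 leaves); pivot element 16/5.
Pivot on row 1; the obj-row RHS becomes 8/5 − (-28/5)·(59/16) = 89/4.
Next entering variable (most negative obj-row entry -1/2): w2.
Ratio test on column w2 — row 1: entry -1/8 ≤ 0; row 2: (1/8)/(1/4) = 1/2. Minimum is 1/2 at row 2 (x_1 leaves); pivot element 1/4.
After the second pivot the obj-row RHS is 89/4 − (-1/2)·(1/2) = 45/2.

45/2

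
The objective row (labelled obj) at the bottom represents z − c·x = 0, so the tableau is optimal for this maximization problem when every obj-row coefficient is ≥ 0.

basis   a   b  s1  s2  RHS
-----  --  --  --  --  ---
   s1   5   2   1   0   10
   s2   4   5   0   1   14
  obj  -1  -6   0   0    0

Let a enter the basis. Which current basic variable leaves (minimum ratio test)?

Column a entries and ratios — s1: 10/5 = 2; s2: 14/4 = 7/2.
Smallest ratio is 2 in the row of s1, so s1 leaves.

s1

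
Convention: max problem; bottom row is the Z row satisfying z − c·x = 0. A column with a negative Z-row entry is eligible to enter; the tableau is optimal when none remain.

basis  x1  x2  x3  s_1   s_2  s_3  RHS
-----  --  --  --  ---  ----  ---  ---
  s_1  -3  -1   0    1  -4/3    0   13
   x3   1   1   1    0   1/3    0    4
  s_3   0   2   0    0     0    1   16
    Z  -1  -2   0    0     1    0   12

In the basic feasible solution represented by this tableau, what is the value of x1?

x1 is not in the basis, so in the current basic feasible solution x1 = 0.

0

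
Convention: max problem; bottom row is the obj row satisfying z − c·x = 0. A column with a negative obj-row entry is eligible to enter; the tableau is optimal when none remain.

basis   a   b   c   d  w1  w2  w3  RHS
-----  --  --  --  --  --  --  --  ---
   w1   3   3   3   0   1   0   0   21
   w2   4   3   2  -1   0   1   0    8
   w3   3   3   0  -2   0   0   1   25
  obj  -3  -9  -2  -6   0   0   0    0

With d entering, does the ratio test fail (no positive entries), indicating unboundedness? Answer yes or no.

Every constraint-row entry in column d is ≤ 0, so increasing d is unbounded.

yes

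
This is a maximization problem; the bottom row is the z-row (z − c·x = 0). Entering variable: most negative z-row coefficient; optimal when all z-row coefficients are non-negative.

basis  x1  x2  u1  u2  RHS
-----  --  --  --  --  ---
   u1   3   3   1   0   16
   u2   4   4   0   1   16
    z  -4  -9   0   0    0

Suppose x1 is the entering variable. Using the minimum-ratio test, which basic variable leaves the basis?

Column x1 entries and ratios — u1: 16/3 = 16/3; u2: 16/4 = 4.
Smallest ratio is 4 in the row of u2, so u2 leaves.

u2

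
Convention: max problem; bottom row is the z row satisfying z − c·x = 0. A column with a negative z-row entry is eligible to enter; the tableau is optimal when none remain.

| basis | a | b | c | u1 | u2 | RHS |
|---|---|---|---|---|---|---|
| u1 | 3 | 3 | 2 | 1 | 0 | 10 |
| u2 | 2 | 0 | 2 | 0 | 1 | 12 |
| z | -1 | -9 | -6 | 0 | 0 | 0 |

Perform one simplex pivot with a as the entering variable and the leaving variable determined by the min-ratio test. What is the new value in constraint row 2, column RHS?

16/3

Ratio test on column a — row 1: 10/3 = 10/3; row 2: 12/2 = 6. Minimum is 10/3 at row 1 (u1 leaves); pivot element 3.
Divide row 1 by 3; eliminate column a from the other rows.
Row 2 update in column RHS: 12 − 2·(10/3) = 16/3.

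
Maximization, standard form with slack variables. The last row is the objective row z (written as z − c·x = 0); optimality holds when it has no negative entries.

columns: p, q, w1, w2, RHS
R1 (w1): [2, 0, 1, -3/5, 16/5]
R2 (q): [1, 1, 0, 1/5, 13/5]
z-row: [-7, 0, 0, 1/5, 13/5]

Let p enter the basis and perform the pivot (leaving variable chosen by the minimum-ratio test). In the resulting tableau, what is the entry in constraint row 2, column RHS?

Ratio test on column p — row 1: (16/5)/2 = 8/5; row 2: (13/5)/1 = 13/5. Minimum is 8/5 at row 1 (w1 leaves); pivot element 2.
Divide row 1 by 2; eliminate column p from the other rows.
Row 2 update in column RHS: 13/5 − 1·(8/5) = 1.

1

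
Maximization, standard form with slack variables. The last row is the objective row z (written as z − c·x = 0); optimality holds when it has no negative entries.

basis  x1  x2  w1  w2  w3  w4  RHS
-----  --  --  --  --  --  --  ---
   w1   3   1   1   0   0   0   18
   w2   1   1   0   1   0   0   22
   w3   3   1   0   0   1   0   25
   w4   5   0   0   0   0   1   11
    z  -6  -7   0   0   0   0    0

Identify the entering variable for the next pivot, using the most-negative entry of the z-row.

x2

Negative z-row entries: x1: -6, x2: -7.
The most negative is -7 in column x2, so x2 enters.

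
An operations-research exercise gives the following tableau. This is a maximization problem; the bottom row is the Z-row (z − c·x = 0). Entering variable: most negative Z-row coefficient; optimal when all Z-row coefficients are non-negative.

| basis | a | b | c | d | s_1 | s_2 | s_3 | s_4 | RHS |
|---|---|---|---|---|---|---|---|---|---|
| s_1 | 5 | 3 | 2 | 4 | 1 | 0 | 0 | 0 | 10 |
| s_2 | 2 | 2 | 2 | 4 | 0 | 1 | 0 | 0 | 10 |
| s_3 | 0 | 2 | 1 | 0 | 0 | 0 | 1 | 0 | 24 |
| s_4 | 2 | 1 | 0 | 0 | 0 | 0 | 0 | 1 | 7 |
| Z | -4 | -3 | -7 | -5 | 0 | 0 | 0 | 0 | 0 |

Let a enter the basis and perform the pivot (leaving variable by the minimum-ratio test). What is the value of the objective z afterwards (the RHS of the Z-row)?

Ratio test on column a — row 1: 10/5 = 2; row 2: 10/2 = 5; row 3: entry 0 ≤ 0; row 4: 7/2 = 7/2. Minimum is 2 at row 1 (s_1 leaves); pivot element 5.
Pivot on row 1; the Z-row RHS becomes 0 − (-4)·2 = 8.

8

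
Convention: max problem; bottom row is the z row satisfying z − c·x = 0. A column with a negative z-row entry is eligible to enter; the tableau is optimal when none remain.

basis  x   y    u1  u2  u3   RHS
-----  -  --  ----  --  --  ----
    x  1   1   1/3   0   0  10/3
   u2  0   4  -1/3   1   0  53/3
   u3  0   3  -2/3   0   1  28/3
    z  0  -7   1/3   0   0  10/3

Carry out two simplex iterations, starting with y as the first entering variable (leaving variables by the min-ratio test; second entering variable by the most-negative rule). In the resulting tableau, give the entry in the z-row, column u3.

8/5

Ratio test on column y — row 1: (10/3)/1 = 10/3; row 2: (53/3)/4 = 53/12; row 3: (28/3)/3 = 28/9. Minimum is 28/9 at row 3 (u3 leaves); pivot element 3.
Divide row 3 by 3; eliminate column y from the other rows.
Second iteration: most negative z-row entry is -11/9 in column u1, so u1 enters.
Ratio test on column u1 — row 1: (2/9)/(5/9) = 2/5; row 2: (47/9)/(5/9) = 47/5; row 3: entry -2/9 ≤ 0. Minimum is 2/5 at row 1 (x leaves); pivot element 5/9.
Divide row 1 by 5/9; eliminate column u1 from the other rows.
After both pivots, the entry at the z-row, column u3 is 8/5.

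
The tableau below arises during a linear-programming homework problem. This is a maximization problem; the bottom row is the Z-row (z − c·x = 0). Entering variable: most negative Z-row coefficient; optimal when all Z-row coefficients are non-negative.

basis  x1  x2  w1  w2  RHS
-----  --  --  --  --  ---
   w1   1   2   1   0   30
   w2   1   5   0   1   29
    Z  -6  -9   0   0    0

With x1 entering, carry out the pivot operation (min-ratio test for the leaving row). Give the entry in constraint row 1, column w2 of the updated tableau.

Ratio test on column x1 — row 1: 30/1 = 30; row 2: 29/1 = 29. Minimum is 29 at row 2 (w2 leaves); pivot element 1.
Divide row 2 by 1; eliminate column x1 from the other rows.
Row 1 update in column w2: 0 − 1·1 = -1.

-1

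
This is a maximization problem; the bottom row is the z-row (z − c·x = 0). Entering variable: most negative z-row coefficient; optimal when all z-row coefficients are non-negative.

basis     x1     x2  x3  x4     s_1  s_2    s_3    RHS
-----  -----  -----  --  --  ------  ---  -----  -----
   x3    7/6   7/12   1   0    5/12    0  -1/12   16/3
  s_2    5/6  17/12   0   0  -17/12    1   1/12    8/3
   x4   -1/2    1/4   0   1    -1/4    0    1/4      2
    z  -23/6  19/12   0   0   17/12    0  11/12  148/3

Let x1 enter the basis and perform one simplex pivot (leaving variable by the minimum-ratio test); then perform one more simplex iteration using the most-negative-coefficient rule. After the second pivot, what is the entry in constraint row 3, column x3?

11/24

Ratio test on column x1 — row 1: (16/3)/(7/6) = 32/7; row 2: (8/3)/(5/6) = 16/5; row 3: entry -1/2 ≤ 0. Minimum is 16/5 at row 2 (s_2 leaves); pivot element 5/6.
Divide row 2 by 5/6; eliminate column x1 from the other rows.
Second iteration: most negative z-row entry is -51/10 in column s_1, so s_1 enters.
Ratio test on column s_1 — row 1: (8/5)/(12/5) = 2/3; row 2: entry -17/10 ≤ 0; row 3: entry -11/10 ≤ 0. Minimum is 2/3 at row 1 (x3 leaves); pivot element 12/5.
Divide row 1 by 12/5; eliminate column s_1 from the other rows.
After both pivots, the entry at constraint row 3, column x3 is 11/24.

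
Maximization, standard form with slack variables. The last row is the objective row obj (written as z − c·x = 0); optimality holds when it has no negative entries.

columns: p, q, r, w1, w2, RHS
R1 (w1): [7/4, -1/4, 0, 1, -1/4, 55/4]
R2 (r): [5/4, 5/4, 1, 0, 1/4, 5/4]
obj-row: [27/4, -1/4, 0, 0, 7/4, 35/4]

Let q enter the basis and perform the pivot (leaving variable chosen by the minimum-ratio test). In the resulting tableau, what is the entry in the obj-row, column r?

Ratio test on column q — row 1: entry -1/4 ≤ 0; row 2: (5/4)/(5/4) = 1. Minimum is 1 at row 2 (r leaves); pivot element 5/4.
Divide row 2 by 5/4; eliminate column q from the other rows.
obj-row update in column r: 0 − (-1/4)·(4/5) = 1/5.

1/5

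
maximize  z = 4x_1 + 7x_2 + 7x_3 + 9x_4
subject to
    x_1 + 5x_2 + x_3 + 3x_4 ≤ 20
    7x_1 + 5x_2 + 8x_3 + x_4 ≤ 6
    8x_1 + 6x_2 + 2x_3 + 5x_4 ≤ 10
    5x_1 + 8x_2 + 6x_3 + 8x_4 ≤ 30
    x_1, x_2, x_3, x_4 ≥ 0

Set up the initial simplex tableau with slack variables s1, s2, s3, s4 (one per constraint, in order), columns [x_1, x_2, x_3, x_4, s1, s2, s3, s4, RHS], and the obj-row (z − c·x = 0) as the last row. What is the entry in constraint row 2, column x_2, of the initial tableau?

Constraint 2 has coefficient 5 on x_2.

5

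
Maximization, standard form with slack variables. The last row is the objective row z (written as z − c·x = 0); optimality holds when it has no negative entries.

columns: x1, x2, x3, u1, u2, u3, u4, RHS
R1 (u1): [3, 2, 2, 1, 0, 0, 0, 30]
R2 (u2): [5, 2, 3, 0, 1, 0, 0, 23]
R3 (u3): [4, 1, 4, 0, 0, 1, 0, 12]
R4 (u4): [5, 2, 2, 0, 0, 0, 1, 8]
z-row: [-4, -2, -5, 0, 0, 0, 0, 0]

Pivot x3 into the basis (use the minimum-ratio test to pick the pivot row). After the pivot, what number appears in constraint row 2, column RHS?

14

Ratio test on column x3 — row 1: 30/2 = 15; row 2: 23/3 = 23/3; row 3: 12/4 = 3; row 4: 8/2 = 4. Minimum is 3 at row 3 (u3 leaves); pivot element 4.
Divide row 3 by 4; eliminate column x3 from the other rows.
Row 2 update in column RHS: 23 − 3·3 = 14.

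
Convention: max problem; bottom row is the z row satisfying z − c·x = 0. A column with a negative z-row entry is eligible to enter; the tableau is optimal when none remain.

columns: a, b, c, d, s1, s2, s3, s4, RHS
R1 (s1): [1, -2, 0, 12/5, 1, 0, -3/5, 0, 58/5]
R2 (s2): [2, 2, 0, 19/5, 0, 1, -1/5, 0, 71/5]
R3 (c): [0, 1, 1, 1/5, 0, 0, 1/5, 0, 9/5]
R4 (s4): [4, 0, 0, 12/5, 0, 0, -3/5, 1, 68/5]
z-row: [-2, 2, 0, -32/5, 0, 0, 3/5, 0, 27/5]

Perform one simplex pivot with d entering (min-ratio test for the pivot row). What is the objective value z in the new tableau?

Ratio test on column d — row 1: (58/5)/(12/5) = 29/6; row 2: (71/5)/(19/5) = 71/19; row 3: (9/5)/(1/5) = 9; row 4: (68/5)/(12/5) = 17/3. Minimum is 71/19 at row 2 (s2 leaves); pivot element 19/5.
Pivot on row 2; the z-row RHS becomes 27/5 − (-32/5)·(71/19) = 557/19.

557/19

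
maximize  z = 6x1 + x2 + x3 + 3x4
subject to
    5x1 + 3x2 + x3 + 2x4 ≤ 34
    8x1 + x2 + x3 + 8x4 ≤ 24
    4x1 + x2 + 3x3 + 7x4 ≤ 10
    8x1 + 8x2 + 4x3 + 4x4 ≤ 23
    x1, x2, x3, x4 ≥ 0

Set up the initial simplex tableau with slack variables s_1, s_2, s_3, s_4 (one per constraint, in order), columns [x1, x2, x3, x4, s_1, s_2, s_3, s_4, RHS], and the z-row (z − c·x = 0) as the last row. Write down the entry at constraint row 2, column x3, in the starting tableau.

Constraint 2 has coefficient 1 on x3.

1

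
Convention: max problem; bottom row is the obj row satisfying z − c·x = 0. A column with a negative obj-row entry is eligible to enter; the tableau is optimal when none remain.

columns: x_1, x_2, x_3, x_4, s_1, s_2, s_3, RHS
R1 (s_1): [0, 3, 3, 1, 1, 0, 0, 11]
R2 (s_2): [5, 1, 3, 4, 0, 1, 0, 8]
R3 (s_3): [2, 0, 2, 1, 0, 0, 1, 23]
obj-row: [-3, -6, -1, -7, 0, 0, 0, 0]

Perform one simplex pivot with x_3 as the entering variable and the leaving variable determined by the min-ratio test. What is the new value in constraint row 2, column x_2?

Ratio test on column x_3 — row 1: 11/3 = 11/3; row 2: 8/3 = 8/3; row 3: 23/2 = 23/2. Minimum is 8/3 at row 2 (s_2 leaves); pivot element 3.
Divide row 2 by 3; eliminate column x_3 from the other rows.
In the new row 2, the x_2 entry is the old entry divided by the pivot: 1/3 = 1/3.

1/3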